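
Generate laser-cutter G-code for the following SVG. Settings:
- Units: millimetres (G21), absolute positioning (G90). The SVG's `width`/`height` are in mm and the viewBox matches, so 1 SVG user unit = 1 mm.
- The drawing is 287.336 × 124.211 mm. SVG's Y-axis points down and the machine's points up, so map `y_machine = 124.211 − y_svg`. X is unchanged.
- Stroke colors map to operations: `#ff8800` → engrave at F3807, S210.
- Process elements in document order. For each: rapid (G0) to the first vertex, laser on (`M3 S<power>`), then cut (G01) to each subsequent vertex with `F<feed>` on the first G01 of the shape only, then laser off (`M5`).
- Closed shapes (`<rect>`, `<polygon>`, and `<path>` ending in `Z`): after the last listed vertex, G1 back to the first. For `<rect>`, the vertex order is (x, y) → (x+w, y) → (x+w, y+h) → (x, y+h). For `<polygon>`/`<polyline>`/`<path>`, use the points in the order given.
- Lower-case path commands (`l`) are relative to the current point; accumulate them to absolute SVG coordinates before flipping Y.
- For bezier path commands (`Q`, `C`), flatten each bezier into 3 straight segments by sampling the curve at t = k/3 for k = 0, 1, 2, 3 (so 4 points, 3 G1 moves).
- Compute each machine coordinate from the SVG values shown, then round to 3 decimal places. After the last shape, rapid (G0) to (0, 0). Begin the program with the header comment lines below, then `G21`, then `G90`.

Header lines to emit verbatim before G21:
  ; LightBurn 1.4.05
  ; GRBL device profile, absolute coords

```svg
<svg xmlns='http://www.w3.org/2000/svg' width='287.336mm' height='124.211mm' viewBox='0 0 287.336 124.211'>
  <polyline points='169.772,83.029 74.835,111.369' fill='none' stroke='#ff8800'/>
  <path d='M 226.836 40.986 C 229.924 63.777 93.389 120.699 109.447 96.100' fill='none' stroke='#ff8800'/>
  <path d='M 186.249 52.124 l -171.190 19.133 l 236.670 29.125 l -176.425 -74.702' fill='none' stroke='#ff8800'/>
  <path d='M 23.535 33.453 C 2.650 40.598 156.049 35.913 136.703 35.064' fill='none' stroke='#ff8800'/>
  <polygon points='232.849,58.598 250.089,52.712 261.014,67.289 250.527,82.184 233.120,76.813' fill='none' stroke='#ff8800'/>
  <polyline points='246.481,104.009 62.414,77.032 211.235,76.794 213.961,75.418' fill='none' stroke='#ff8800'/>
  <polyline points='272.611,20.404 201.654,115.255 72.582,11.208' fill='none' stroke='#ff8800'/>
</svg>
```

1 u = 1 mm; y_m = 124.211 − y.

[1] `<polyline>` line segment, #ff8800→engrave S210 F3807: (169.772,41.182) → (74.835,12.842)

[2] `<path>` cubic bezier, #ff8800→engrave S210 F3807: (226.836,83.225) → (194.206,53.340) → (133.431,26.402) → (109.447,28.111)

[3] `<path>` open polyline, #ff8800→engrave S210 F3807: (186.249,72.087) → (15.059,52.954) → (251.729,23.829) → (75.304,98.531)

[4] `<path>` cubic bezier, #ff8800→engrave S210 F3807: (23.535,90.758) → (47.892,86.976) → (111.320,87.600) → (136.703,89.147)

[5] `<polygon>` regular polygon, #ff8800→engrave S210 F3807: (232.849,65.613) → (250.089,71.499) → (261.014,56.922) → (250.527,42.027) → (233.120,47.398) → (232.849,65.613) (closed)

[6] `<polyline>` open polyline, #ff8800→engrave S210 F3807: (246.481,20.202) → (62.414,47.179) → (211.235,47.417) → (213.961,48.793)

[7] `<polyline>` open polyline, #ff8800→engrave S210 F3807: (272.611,103.807) → (201.654,8.956) → (72.582,113.003)

; LightBurn 1.4.05
; GRBL device profile, absolute coords
G21
G90
G0 X169.772 Y41.182
M3 S210
G01 X74.835 Y12.842 F3807
M5
G0 X226.836 Y83.225
M3 S210
G01 X194.206 Y53.340 F3807
G01 X133.431 Y26.402
G01 X109.447 Y28.111
M5
G0 X186.249 Y72.087
M3 S210
G01 X15.059 Y52.954 F3807
G01 X251.729 Y23.829
G01 X75.304 Y98.531
M5
G0 X23.535 Y90.758
M3 S210
G01 X47.892 Y86.976 F3807
G01 X111.320 Y87.600
G01 X136.703 Y89.147
M5
G0 X232.849 Y65.613
M3 S210
G01 X250.089 Y71.499 F3807
G01 X261.014 Y56.922
G01 X250.527 Y42.027
G01 X233.120 Y47.398
G01 X232.849 Y65.613
M5
G0 X246.481 Y20.202
M3 S210
G01 X62.414 Y47.179 F3807
G01 X211.235 Y47.417
G01 X213.961 Y48.793
M5
G0 X272.611 Y103.807
M3 S210
G01 X201.654 Y8.956 F3807
G01 X72.582 Y113.003
M5
G0 X0.000 Y0.000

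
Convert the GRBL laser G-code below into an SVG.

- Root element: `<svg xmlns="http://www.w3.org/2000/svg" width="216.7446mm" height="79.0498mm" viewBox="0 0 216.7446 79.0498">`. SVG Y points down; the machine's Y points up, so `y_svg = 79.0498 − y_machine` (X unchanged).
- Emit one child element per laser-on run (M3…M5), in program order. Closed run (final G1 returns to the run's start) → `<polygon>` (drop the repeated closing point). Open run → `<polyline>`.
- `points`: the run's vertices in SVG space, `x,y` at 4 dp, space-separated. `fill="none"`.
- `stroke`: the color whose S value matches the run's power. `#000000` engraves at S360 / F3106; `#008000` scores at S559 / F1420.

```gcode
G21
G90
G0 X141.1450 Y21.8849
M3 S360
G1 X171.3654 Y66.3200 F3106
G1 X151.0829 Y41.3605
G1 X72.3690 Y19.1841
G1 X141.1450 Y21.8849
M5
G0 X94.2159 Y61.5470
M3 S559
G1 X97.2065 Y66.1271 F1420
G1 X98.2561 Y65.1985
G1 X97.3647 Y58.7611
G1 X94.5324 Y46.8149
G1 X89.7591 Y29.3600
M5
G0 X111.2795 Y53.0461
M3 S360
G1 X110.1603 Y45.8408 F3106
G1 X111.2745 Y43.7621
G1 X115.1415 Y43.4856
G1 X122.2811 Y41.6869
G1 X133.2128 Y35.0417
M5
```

<svg xmlns="http://www.w3.org/2000/svg" width="216.7446mm" height="79.0498mm" viewBox="0 0 216.7446 79.0498">
  <polygon points="141.1450,57.1649 171.3654,12.7298 151.0829,37.6893 72.3690,59.8657" fill="none" stroke="#000000"/>
  <polyline points="94.2159,17.5028 97.2065,12.9227 98.2561,13.8513 97.3647,20.2887 94.5324,32.2349 89.7591,49.6898" fill="none" stroke="#008000"/>
  <polyline points="111.2795,26.0037 110.1603,33.2090 111.2745,35.2877 115.1415,35.5642 122.2811,37.3629 133.2128,44.0081" fill="none" stroke="#000000"/>
</svg>

Each laser-on run becomes one SVG element. Flip Y back into SVG space with y_svg = 79.0498 − y_machine.

Run 1: power S360 maps to stroke `#000000` (engrave). The run returns to its start, so emit a `<polygon>` with points (Y-flipped): 141.1450,57.1649 171.3654,12.7298 151.0829,37.6893 72.3690,59.8657.

Run 2: the run's S559 means `#008000` (score). The run is open, so emit a `<polyline>` with points (Y-flipped): 94.2159,17.5028 97.2065,12.9227 98.2561,13.8513 97.3647,20.2887 94.5324,32.2349 89.7591,49.6898.

Run 3: S360 ⇒ engrave layer `#000000`. The run is open, so emit a `<polyline>` with points (Y-flipped): 111.2795,26.0037 110.1603,33.2090 111.2745,35.2877 115.1415,35.5642 122.2811,37.3629 133.2128,44.0081.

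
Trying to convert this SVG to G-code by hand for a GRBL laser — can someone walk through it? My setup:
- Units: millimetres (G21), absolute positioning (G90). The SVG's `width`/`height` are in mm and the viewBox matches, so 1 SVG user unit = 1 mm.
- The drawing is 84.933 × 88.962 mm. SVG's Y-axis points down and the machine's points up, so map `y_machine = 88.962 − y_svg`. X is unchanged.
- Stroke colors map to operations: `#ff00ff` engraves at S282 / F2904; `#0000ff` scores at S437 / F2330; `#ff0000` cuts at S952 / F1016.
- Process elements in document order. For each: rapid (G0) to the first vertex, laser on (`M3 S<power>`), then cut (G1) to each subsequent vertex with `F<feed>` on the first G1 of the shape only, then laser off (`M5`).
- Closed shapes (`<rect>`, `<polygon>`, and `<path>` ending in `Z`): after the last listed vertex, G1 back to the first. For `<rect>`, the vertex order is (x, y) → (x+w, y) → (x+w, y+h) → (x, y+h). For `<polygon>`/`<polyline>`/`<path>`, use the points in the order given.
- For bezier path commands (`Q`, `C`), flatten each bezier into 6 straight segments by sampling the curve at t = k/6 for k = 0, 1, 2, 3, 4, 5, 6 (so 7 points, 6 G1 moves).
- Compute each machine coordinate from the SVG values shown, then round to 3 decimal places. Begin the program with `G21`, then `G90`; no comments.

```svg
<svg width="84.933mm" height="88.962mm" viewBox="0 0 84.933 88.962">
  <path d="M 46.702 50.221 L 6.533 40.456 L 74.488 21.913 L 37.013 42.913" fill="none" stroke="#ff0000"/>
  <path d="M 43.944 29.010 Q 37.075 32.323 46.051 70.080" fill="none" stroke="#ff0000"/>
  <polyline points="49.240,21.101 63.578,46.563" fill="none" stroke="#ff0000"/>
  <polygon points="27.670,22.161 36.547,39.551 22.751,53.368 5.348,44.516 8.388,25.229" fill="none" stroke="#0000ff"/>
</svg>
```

G21
G90
G0 X46.702 Y38.741
M3 S952
G1 X6.533 Y48.506 F1016
G1 X74.488 Y67.049
G1 X37.013 Y46.049
M5
G0 X43.944 Y59.952
M3 S952
G1 X42.094 Y57.891 F1016
G1 X41.125 Y53.916
G1 X41.036 Y48.028
G1 X41.828 Y40.226
G1 X43.499 Y30.511
G1 X46.051 Y18.882
M5
G0 X49.240 Y67.861
M3 S952
G1 X63.578 Y42.399 F1016
M5
G0 X27.670 Y66.801
M3 S437
G1 X36.547 Y49.411 F2330
G1 X22.751 Y35.594
G1 X5.348 Y44.446
G1 X8.388 Y63.733
G1 X27.670 Y66.801
M5

viewBox `0 0 84.933 88.962` with mm width/height → 1 unit = 1 mm. Flip: y_m = 88.962 − y_svg.

**Shape 1** — `<path>` open polyline, stroke `#ff0000` → cut (S952, F1016). Machine vertices: (46.702,38.741) → (6.533,48.506) → (74.488,67.049) → (37.013,46.049). Open path.

**Shape 2** — `<path>` quadratic bezier, stroke `#ff0000` → cut (S952, F1016). Control points (SVG): P0=(43.944,29.010), P1=(37.075,32.323), P2=(46.051,70.080); sampled at t=k/6. Machine vertices: (43.944,59.952) → (42.094,57.891) → (41.125,53.916) → (41.036,48.028) → (41.828,40.226) → (43.499,30.511) → (46.051,18.882). Open path.

**Shape 3** — `<polyline>` line segment, stroke `#ff0000` → cut (S952, F1016). Machine vertices: (49.240,67.861) → (63.578,42.399). Open path.

**Shape 4** — `<polygon>` regular polygon, stroke `#0000ff` → score (S437, F2330). Machine vertices: (27.670,66.801) → (36.547,49.411) → (22.751,35.594) → (5.348,44.446) → (8.388,63.733) → (27.670,66.801). Closed: final G1 returns to the first vertex.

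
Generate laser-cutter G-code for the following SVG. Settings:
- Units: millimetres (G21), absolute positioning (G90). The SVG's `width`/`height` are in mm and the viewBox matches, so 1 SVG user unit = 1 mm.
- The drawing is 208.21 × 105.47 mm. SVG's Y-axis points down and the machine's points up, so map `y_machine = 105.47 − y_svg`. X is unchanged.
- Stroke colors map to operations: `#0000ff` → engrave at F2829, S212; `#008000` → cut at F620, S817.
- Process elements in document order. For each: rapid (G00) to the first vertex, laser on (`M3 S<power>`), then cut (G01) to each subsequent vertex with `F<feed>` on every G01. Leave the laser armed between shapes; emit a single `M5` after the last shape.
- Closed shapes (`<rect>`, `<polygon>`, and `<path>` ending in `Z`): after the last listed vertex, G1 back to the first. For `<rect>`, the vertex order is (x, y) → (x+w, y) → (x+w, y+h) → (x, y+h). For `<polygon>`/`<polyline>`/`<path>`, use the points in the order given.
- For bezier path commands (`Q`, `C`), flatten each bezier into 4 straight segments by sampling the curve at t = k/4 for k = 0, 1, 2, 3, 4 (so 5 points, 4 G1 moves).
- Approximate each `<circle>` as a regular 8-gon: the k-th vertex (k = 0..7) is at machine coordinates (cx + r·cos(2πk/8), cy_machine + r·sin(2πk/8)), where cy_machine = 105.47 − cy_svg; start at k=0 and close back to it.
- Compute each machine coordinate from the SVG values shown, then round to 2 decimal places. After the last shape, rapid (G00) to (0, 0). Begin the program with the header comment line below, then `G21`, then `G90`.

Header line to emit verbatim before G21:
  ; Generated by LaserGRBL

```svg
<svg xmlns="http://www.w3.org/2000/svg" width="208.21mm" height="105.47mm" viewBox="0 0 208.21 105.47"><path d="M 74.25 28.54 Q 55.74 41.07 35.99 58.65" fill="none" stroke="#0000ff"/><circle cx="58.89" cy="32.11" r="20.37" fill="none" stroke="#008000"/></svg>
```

; Generated by LaserGRBL
G21
G90
G00 X74.25 Y76.93
M3 S212
G01 X64.92 Y70.35 F2829
G01 X55.43 Y63.14 F2829
G01 X45.79 Y55.29 F2829
G01 X35.99 Y46.82 F2829
G00 X79.26 Y73.36
M3 S817
G01 X73.29 Y87.76 F620
G01 X58.89 Y93.73 F620
G01 X44.49 Y87.76 F620
G01 X38.52 Y73.36 F620
G01 X44.49 Y58.96 F620
G01 X58.89 Y52.99 F620
G01 X73.29 Y58.96 F620
G01 X79.26 Y73.36 F620
M5
G00 X0.00 Y0.00

viewBox `0 0 208.21 105.47` with mm width/height → 1 unit = 1 mm. Flip: y_m = 105.47 − y_svg.

**Shape 1** — `<path>` quadratic bezier, stroke `#0000ff` → engrave (S212, F2829). Control points (SVG): P0=(74.25,28.54), P1=(55.74,41.07), P2=(35.99,58.65); sampled at t=k/4. Machine vertices: (74.25,76.93) → (64.92,70.35) → (55.43,63.14) → (45.79,55.29) → (35.99,46.82). Open path.

**Shape 2** — `<circle>` circle, stroke `#008000` → cut (S817, F620). Machine vertices: (79.26,73.36) → (73.29,87.76) → (58.89,93.73) → (44.49,87.76) → (38.52,73.36) → (44.49,58.96) → (58.89,52.99) → (73.29,58.96) → (79.26,73.36). Closed: final G1 returns to the first vertex.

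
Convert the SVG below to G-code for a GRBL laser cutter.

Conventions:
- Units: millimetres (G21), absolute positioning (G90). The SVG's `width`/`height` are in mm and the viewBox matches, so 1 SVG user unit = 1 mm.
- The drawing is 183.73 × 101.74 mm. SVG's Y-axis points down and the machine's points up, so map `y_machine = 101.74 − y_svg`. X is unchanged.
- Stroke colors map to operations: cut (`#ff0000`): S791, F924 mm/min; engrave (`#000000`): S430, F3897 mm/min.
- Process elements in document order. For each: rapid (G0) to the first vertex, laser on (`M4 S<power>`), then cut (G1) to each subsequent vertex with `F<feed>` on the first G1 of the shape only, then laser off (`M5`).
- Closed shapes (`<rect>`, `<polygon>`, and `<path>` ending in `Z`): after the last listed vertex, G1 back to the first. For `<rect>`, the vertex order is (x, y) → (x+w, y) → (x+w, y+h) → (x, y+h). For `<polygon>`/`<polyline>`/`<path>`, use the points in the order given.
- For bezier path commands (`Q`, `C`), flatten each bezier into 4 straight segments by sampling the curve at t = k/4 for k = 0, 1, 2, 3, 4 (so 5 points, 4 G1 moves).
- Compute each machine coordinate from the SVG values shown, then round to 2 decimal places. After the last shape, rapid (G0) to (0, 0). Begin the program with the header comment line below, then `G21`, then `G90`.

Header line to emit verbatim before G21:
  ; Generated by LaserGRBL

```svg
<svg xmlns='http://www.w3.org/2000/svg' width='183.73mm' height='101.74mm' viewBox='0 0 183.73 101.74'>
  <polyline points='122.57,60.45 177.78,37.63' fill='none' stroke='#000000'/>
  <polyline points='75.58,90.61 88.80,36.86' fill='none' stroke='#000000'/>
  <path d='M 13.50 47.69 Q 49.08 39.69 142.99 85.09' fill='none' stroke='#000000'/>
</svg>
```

; Generated by LaserGRBL
G21
G90
G0 X122.57 Y41.29
M4 S430
G1 X177.78 Y64.11 F3897
M5
G0 X75.58 Y11.13
M4 S430
G1 X88.80 Y64.88 F3897
M5
G0 X13.50 Y54.05
M4 S430
G1 X34.94 Y54.71 F3897
G1 X63.66 Y48.70
G1 X99.68 Y36.01
G1 X142.99 Y16.65
M5
G0 X0.00 Y0.00

1 u = 1 mm; y_m = 101.74 − y.

[1] `<polyline>` line segment, #000000→engrave S430 F3897: (122.57,41.29) → (177.78,64.11)

[2] `<polyline>` line segment, #000000→engrave S430 F3897: (75.58,11.13) → (88.80,64.88)

[3] `<path>` quadratic bezier, #000000→engrave S430 F3897: (13.50,54.05) → (34.94,54.71) → (63.66,48.70) → (99.68,36.01) → (142.99,16.65)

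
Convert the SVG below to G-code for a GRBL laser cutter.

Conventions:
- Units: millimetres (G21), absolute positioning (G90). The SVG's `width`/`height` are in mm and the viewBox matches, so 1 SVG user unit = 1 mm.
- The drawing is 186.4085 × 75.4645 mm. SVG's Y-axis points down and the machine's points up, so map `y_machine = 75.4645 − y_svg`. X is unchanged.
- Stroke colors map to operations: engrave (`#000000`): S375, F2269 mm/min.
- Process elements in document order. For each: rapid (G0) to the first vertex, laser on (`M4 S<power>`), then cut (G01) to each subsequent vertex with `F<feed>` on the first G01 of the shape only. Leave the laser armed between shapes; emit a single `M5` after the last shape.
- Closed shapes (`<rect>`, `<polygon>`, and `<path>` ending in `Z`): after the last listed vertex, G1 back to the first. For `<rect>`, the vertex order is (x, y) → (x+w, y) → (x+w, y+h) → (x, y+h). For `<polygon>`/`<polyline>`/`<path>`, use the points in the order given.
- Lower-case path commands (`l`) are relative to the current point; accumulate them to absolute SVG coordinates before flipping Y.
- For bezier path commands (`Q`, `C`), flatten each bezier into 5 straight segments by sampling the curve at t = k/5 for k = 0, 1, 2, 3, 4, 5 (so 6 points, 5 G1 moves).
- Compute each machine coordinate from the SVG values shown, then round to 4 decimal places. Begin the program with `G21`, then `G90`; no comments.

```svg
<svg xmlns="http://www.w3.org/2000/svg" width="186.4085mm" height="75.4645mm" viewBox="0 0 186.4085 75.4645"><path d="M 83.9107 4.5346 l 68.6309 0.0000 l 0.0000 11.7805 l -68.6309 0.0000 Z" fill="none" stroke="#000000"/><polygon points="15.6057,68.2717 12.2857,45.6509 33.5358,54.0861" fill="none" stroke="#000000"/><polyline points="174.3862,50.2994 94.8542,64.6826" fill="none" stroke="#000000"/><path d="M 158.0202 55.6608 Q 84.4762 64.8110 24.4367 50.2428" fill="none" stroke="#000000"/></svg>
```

G21
G90
G0 X83.9107 Y70.9299
M4 S375
G01 X152.5416 Y70.9299 F2269
G01 X152.5416 Y59.1494
G01 X83.9107 Y59.1494
G01 X83.9107 Y70.9299
G0 X15.6057 Y7.1928
M4 S375
G01 X12.2857 Y29.8136 F2269
G01 X33.5358 Y21.3784
G01 X15.6057 Y7.1928
G0 X174.3862 Y25.1651
M4 S375
G01 X94.8542 Y10.7819 F2269
G0 X158.0202 Y19.8037
M4 S375
G01 X129.1428 Y17.0924 F2269
G01 X101.3457 Y16.2785
G01 X74.6290 Y17.3621
G01 X48.9927 Y20.3432
G01 X24.4367 Y25.2217
M5

Since the viewBox matches the mm dimensions, user units are millimetres directly. The only transform is the Y-flip y_m = 75.4645 − y_svg.

Shape 1 is a rectangle drawn with `<path>`. Its stroke #000000 means engrave at S375, F2269. After flipping Y the toolpath is (83.9107,70.9299) → (152.5416,70.9299) → (152.5416,59.1494) → (83.9107,59.1494) → (83.9107,70.9299), returning to the start.

Shape 2 is a regular polygon drawn with `<polygon>`. Its stroke #000000 means engrave at S375, F2269. After flipping Y the toolpath is (15.6057,7.1928) → (12.2857,29.8136) → (33.5358,21.3784) → (15.6057,7.1928), returning to the start.

Shape 3 is a line segment drawn with `<polyline>`. Its stroke #000000 means engrave at S375, F2269. After flipping Y the toolpath is (174.3862,25.1651) → (94.8542,10.7819).

Shape 4 is a quadratic bezier drawn with `<path>`. Its stroke #000000 means engrave at S375, F2269. After flipping Y the toolpath is (158.0202,19.8037) → (129.1428,17.0924) → (101.3457,16.2785) → (74.6290,17.3621) → (48.9927,20.3432) → (24.4367,25.2217).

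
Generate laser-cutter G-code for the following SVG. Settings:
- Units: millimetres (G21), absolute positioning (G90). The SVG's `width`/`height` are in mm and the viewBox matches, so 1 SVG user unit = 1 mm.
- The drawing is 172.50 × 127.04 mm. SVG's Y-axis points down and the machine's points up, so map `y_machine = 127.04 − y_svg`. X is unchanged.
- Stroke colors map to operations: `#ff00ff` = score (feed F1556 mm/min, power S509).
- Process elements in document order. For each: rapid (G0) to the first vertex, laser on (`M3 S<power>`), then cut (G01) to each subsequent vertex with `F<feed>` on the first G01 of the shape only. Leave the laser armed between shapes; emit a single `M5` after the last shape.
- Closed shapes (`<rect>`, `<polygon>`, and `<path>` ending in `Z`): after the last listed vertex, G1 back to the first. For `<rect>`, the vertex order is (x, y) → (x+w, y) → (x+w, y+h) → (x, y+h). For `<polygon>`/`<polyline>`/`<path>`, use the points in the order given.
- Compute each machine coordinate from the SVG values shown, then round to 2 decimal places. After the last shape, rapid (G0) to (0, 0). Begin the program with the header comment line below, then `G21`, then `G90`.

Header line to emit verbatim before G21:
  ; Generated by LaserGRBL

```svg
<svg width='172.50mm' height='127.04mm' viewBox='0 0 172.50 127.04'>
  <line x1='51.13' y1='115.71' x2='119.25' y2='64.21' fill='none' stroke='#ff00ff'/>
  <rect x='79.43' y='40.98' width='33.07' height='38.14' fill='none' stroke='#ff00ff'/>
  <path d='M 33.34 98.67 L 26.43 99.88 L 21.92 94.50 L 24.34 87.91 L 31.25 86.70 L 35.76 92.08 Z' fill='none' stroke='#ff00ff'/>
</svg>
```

1 u = 1 mm; y_m = 127.04 − y.

[1] `<line>` line segment, #ff00ff→score S509 F1556: (51.13,11.33) → (119.25,62.83)

[2] `<rect>` rectangle, #ff00ff→score S509 F1556: (79.43,86.06) → (112.50,86.06) → (112.50,47.92) → (79.43,47.92) → (79.43,86.06) (closed)

[3] `<path>` regular polygon, #ff00ff→score S509 F1556: (33.34,28.37) → (26.43,27.16) → (21.92,32.54) → (24.34,39.13) → (31.25,40.34) → (35.76,34.96) → (33.34,28.37) (closed)

; Generated by LaserGRBL
G21
G90
G0 X51.13 Y11.33
M3 S509
G01 X119.25 Y62.83 F1556
G0 X79.43 Y86.06
M3 S509
G01 X112.50 Y86.06 F1556
G01 X112.50 Y47.92
G01 X79.43 Y47.92
G01 X79.43 Y86.06
G0 X33.34 Y28.37
M3 S509
G01 X26.43 Y27.16 F1556
G01 X21.92 Y32.54
G01 X24.34 Y39.13
G01 X31.25 Y40.34
G01 X35.76 Y34.96
G01 X33.34 Y28.37
M5
G0 X0.00 Y0.00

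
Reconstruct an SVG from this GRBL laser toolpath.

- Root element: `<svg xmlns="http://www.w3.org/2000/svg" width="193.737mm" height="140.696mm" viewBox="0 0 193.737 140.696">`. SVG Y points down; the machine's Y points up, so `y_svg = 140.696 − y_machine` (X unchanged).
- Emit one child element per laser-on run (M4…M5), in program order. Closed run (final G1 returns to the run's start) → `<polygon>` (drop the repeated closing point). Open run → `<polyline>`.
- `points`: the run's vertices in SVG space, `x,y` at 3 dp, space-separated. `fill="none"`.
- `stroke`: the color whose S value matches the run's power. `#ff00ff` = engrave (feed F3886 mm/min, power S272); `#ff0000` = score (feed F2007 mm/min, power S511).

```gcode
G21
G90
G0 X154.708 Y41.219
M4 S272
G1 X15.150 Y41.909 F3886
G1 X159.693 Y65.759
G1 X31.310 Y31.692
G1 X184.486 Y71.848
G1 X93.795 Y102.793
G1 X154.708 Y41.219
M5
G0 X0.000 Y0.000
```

<svg xmlns="http://www.w3.org/2000/svg" width="193.737mm" height="140.696mm" viewBox="0 0 193.737 140.696">
  <polygon points="154.708,99.477 15.150,98.787 159.693,74.937 31.310,109.004 184.486,68.848 93.795,37.903" fill="none" stroke="#ff00ff"/>
</svg>

y_svg = 140.696 − y_m. Every run uses S272, so all elements get stroke `#ff00ff` (engrave).

[1] closed run; points: 154.708,99.477 15.150,98.787 159.693,74.937 31.310,109.004 184.486,68.848 93.795,37.903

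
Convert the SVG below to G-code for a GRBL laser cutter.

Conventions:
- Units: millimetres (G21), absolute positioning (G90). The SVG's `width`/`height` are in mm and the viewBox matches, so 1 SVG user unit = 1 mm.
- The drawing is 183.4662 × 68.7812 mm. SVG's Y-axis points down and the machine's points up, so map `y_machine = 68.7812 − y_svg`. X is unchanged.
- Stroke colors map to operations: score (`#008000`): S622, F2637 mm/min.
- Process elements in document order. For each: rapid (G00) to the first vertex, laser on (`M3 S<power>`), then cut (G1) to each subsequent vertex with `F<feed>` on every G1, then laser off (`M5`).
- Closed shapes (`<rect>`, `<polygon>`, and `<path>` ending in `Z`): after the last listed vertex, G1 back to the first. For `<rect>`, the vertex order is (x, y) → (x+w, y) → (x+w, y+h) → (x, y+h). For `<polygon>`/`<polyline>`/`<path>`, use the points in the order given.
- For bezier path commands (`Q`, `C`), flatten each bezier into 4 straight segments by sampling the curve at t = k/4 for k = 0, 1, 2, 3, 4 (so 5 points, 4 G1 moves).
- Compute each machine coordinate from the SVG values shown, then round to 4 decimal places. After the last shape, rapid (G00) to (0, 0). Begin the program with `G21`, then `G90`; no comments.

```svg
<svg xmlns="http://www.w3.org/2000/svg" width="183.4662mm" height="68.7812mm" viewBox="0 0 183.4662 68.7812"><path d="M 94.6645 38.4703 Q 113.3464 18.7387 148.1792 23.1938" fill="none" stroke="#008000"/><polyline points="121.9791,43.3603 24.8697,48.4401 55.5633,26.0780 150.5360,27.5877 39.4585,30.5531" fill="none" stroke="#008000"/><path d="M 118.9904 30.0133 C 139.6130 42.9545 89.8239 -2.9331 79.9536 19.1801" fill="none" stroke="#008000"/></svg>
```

G21
G90
G00 X94.6645 Y30.3109
M3 S622
G1 X105.0149 Y38.6650 F2637
G1 X117.3841 Y43.9958 F2637
G1 X131.7722 Y46.3033 F2637
G1 X148.1792 Y45.5874 F2637
M5
G00 X121.9791 Y25.4209
M3 S622
G1 X24.8697 Y20.3411 F2637
G1 X55.5633 Y42.7032 F2637
G1 X150.5360 Y41.1935 F2637
G1 X39.4585 Y38.2281 F2637
M5
G00 X118.9904 Y38.7679
M3 S622
G1 X122.9791 Y38.1107 F2637
G1 X110.9068 Y47.6240 F2637
G1 X93.1172 Y55.4176 F2637
G1 X79.9536 Y49.6011 F2637
M5
G00 X0.0000 Y0.0000

Since the viewBox matches the mm dimensions, user units are millimetres directly. The only transform is the Y-flip y_m = 68.7812 − y_svg.

Shape 1 is a quadratic bezier drawn with `<path>`. Its stroke #008000 means score at S622, F2637. After flipping Y the toolpath is (94.6645,30.3109) → (105.0149,38.6650) → (117.3841,43.9958) → (131.7722,46.3033) → (148.1792,45.5874).

Shape 2 is a open polyline drawn with `<polyline>`. Its stroke #008000 means score at S622, F2637. After flipping Y the toolpath is (121.9791,25.4209) → (24.8697,20.3411) → (55.5633,42.7032) → (150.5360,41.1935) → (39.4585,38.2281).

Shape 3 is a cubic bezier drawn with `<path>`. Its stroke #008000 means score at S622, F2637. After flipping Y the toolpath is (118.9904,38.7679) → (122.9791,38.1107) → (110.9068,47.6240) → (93.1172,55.4176) → (79.9536,49.6011).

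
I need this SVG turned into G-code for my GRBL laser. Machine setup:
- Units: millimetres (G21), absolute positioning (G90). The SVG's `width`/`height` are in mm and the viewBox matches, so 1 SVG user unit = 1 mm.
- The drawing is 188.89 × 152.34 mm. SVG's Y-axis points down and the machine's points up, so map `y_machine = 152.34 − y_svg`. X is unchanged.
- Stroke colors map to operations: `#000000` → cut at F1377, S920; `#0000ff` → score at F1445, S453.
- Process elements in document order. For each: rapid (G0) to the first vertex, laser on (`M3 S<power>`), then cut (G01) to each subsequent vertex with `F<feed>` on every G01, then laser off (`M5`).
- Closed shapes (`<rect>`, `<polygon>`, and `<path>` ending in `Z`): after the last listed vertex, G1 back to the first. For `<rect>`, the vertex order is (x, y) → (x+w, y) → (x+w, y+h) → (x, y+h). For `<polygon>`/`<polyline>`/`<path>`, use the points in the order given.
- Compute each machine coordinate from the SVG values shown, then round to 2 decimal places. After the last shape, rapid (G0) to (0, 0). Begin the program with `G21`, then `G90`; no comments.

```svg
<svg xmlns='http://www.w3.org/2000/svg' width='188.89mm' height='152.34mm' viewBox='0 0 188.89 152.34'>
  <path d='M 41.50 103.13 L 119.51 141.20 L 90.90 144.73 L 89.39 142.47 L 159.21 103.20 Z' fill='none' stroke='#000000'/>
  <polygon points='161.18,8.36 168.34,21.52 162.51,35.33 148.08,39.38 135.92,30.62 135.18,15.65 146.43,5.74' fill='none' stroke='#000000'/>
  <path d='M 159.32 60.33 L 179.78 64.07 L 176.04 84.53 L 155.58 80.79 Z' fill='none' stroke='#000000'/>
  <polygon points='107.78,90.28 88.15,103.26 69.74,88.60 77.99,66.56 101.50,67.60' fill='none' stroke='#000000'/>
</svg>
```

G21
G90
G0 X41.50 Y49.21
M3 S920
G01 X119.51 Y11.14 F1377
G01 X90.90 Y7.61 F1377
G01 X89.39 Y9.87 F1377
G01 X159.21 Y49.14 F1377
G01 X41.50 Y49.21 F1377
M5
G0 X161.18 Y143.98
M3 S920
G01 X168.34 Y130.82 F1377
G01 X162.51 Y117.01 F1377
G01 X148.08 Y112.96 F1377
G01 X135.92 Y121.72 F1377
G01 X135.18 Y136.69 F1377
G01 X146.43 Y146.60 F1377
G01 X161.18 Y143.98 F1377
M5
G0 X159.32 Y92.01
M3 S920
G01 X179.78 Y88.27 F1377
G01 X176.04 Y67.81 F1377
G01 X155.58 Y71.55 F1377
G01 X159.32 Y92.01 F1377
M5
G0 X107.78 Y62.06
M3 S920
G01 X88.15 Y49.08 F1377
G01 X69.74 Y63.74 F1377
G01 X77.99 Y85.78 F1377
G01 X101.50 Y84.74 F1377
G01 X107.78 Y62.06 F1377
M5
G0 X0.00 Y0.00

Since the viewBox matches the mm dimensions, user units are millimetres directly. The only transform is the Y-flip y_m = 152.34 − y_svg.

Shape 1 is a closed polygon drawn with `<path>`. Its stroke #000000 means cut at S920, F1377. After flipping Y the toolpath is (41.50,49.21) → (119.51,11.14) → (90.90,7.61) → (89.39,9.87) → (159.21,49.14) → (41.50,49.21), returning to the start.

Shape 2 is a regular polygon drawn with `<polygon>`. Its stroke #000000 means cut at S920, F1377. After flipping Y the toolpath is (161.18,143.98) → (168.34,130.82) → (162.51,117.01) → (148.08,112.96) → (135.92,121.72) → (135.18,136.69) → (146.43,146.60) → (161.18,143.98), returning to the start.

Shape 3 is a regular polygon drawn with `<path>`. Its stroke #000000 means cut at S920, F1377. After flipping Y the toolpath is (159.32,92.01) → (179.78,88.27) → (176.04,67.81) → (155.58,71.55) → (159.32,92.01), returning to the start.

Shape 4 is a regular polygon drawn with `<polygon>`. Its stroke #000000 means cut at S920, F1377. After flipping Y the toolpath is (107.78,62.06) → (88.15,49.08) → (69.74,63.74) → (77.99,85.78) → (101.50,84.74) → (107.78,62.06), returning to the start.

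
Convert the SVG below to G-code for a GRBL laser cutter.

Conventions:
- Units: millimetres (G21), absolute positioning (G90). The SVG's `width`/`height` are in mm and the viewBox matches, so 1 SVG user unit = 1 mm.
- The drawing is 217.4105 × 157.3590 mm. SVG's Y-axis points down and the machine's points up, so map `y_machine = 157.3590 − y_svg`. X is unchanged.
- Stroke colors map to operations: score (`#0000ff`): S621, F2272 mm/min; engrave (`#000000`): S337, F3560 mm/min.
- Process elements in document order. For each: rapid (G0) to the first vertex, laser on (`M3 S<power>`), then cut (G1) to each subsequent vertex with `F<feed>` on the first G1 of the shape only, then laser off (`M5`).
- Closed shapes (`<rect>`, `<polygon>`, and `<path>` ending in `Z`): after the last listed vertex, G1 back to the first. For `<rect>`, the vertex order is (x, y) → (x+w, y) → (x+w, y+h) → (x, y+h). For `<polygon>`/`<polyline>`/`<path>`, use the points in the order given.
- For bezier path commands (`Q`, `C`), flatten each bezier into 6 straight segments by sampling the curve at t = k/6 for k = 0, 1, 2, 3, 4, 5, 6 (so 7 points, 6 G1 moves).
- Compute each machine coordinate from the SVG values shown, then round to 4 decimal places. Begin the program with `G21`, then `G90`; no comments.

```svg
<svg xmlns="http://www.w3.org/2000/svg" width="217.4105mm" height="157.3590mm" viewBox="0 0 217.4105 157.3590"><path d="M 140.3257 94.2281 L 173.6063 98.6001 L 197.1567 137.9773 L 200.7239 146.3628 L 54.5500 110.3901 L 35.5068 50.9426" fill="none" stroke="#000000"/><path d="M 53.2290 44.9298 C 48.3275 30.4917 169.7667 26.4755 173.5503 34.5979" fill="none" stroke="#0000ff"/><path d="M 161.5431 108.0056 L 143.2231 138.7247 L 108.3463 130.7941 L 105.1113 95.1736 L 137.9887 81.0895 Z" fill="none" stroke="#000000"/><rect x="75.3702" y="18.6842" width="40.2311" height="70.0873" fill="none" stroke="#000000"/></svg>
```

1 u = 1 mm; y_m = 157.3590 − y.

[1] `<path>` open polyline, #000000→engrave S337 F3560: (140.3257,63.1309) → (173.6063,58.7589) → (197.1567,19.3817) → (200.7239,10.9962) → (54.5500,46.9689) → (35.5068,106.4164)

[2] `<path>` cubic bezier, #0000ff→score S621 F2272: (53.2290,112.4292) → (60.1770,118.7718) → (81.4042,123.3298) → (110.1327,126.0553) → (139.5851,126.9009) → (162.9835,125.8187) → (173.5503,122.7611)

[3] `<path>` regular polygon, #000000→engrave S337 F3560: (161.5431,49.3534) → (143.2231,18.6343) → (108.3463,26.5649) → (105.1113,62.1854) → (137.9887,76.2695) → (161.5431,49.3534) (closed)

[4] `<rect>` rectangle, #000000→engrave S337 F3560: (75.3702,138.6748) → (115.6013,138.6748) → (115.6013,68.5875) → (75.3702,68.5875) → (75.3702,138.6748) (closed)

G21
G90
G0 X140.3257 Y63.1309
M3 S337
G1 X173.6063 Y58.7589 F3560
G1 X197.1567 Y19.3817
G1 X200.7239 Y10.9962
G1 X54.5500 Y46.9689
G1 X35.5068 Y106.4164
M5
G0 X53.2290 Y112.4292
M3 S621
G1 X60.1770 Y118.7718 F2272
G1 X81.4042 Y123.3298
G1 X110.1327 Y126.0553
G1 X139.5851 Y126.9009
G1 X162.9835 Y125.8187
G1 X173.5503 Y122.7611
M5
G0 X161.5431 Y49.3534
M3 S337
G1 X143.2231 Y18.6343 F3560
G1 X108.3463 Y26.5649
G1 X105.1113 Y62.1854
G1 X137.9887 Y76.2695
G1 X161.5431 Y49.3534
M5
G0 X75.3702 Y138.6748
M3 S337
G1 X115.6013 Y138.6748 F3560
G1 X115.6013 Y68.5875
G1 X75.3702 Y68.5875
G1 X75.3702 Y138.6748
M5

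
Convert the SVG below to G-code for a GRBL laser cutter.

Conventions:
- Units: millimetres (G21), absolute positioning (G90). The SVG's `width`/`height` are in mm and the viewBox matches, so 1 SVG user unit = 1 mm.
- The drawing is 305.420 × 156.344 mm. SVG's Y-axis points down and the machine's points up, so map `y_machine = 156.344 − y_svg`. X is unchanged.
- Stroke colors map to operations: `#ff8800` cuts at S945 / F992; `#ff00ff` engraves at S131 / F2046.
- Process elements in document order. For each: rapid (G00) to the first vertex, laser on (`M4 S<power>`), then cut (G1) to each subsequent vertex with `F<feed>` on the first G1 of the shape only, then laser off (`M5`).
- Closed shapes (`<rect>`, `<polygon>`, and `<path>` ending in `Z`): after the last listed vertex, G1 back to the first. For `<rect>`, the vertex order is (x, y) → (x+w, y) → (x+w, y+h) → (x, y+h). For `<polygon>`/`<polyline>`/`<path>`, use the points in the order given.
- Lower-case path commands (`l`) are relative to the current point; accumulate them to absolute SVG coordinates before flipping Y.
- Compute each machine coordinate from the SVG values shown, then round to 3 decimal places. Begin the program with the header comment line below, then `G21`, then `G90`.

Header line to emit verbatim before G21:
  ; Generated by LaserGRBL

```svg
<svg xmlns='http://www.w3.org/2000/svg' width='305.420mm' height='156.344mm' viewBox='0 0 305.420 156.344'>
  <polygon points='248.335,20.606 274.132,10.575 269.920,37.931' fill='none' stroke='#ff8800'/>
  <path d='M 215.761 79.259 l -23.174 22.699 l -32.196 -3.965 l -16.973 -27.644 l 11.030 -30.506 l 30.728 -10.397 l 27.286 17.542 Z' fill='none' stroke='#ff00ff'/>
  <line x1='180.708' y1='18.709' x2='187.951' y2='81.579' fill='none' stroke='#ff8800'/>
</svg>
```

; Generated by LaserGRBL
G21
G90
G00 X248.335 Y135.738
M4 S945
G1 X274.132 Y145.769 F992
G1 X269.920 Y118.413
G1 X248.335 Y135.738
M5
G00 X215.761 Y77.085
M4 S131
G1 X192.587 Y54.386 F2046
G1 X160.391 Y58.351
G1 X143.418 Y85.995
G1 X154.448 Y116.501
G1 X185.176 Y126.898
G1 X212.462 Y109.356
G1 X215.761 Y77.085
M5
G00 X180.708 Y137.635
M4 S945
G1 X187.951 Y74.765 F992
M5

viewBox `0 0 305.420 156.344` with mm width/height → 1 unit = 1 mm. Flip: y_m = 156.344 − y_svg.

**Shape 1** — `<polygon>` regular polygon, stroke `#ff8800` → cut (S945, F992). Machine vertices: (248.335,135.738) → (274.132,145.769) → (269.920,118.413) → (248.335,135.738). Closed: final G1 returns to the first vertex.

**Shape 2** — `<path>` regular polygon, stroke `#ff00ff` → engrave (S131, F2046). Machine vertices: (215.761,77.085) → (192.587,54.386) → (160.391,58.351) → (143.418,85.995) → (154.448,116.501) → (185.176,126.898) → (212.462,109.356) → (215.761,77.085). Closed: final G1 returns to the first vertex.

**Shape 3** — `<line>` line segment, stroke `#ff8800` → cut (S945, F992). Machine vertices: (180.708,137.635) → (187.951,74.765). Open path.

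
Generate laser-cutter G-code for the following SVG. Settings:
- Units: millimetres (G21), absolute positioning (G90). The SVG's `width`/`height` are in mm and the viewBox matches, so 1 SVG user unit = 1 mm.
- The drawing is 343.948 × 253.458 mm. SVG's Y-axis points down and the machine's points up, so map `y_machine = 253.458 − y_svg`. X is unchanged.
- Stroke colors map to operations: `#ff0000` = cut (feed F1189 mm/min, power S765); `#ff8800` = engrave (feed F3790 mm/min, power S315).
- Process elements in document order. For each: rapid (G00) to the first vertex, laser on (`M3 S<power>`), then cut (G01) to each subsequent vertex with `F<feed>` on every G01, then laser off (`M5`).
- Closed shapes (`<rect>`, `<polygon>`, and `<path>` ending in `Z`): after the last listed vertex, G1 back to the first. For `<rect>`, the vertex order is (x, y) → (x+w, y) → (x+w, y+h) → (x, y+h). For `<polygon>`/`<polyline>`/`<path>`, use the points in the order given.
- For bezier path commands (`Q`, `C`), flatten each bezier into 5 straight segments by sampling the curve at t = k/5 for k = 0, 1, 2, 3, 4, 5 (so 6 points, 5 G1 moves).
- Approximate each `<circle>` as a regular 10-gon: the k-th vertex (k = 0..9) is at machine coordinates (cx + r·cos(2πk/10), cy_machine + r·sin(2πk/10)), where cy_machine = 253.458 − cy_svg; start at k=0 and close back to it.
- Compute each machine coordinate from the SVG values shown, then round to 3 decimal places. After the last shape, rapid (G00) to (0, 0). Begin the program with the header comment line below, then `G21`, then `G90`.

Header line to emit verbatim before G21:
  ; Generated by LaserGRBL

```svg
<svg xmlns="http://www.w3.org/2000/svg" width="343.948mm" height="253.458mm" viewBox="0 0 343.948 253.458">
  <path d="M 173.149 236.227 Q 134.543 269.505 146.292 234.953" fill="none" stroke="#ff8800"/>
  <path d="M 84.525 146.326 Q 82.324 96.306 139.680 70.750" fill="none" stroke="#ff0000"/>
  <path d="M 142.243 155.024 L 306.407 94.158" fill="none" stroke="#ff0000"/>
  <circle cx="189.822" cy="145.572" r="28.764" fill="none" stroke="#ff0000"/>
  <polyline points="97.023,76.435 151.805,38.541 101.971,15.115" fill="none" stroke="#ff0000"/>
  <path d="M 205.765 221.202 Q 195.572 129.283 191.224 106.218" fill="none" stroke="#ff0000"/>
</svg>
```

Since the viewBox matches the mm dimensions, user units are millimetres directly. The only transform is the Y-flip y_m = 253.458 − y_svg.

Shape 1 is a quadratic bezier drawn with `<path>`. Its stroke #ff8800 means engrave at S315, F3790. After flipping Y the toolpath is (173.149,17.231) → (159.721,6.633) → (150.321,1.461) → (144.950,1.716) → (143.607,7.397) → (146.292,18.505).

Shape 2 is a quadratic bezier drawn with `<path>`. Its stroke #ff0000 means cut at S765, F1189. After flipping Y the toolpath is (84.525,107.132) → (86.027,126.161) → (92.293,143.234) → (103.324,158.349) → (119.120,171.507) → (139.680,182.708).

Shape 3 is a line segment drawn with `<path>`. Its stroke #ff0000 means cut at S765, F1189. After flipping Y the toolpath is (142.243,98.434) → (306.407,159.300).

Shape 4 is a circle drawn with `<circle>`. Its stroke #ff0000 means cut at S765, F1189. After flipping Y the toolpath is (218.586,107.886) → (213.093,124.793) → (198.711,135.242) → (180.933,135.242) → (166.551,124.793) → (161.058,107.886) → (166.551,90.979) → (180.933,80.530) → (198.711,80.530) → (213.093,90.979) → (218.586,107.886), returning to the start.

Shape 5 is a open polyline drawn with `<polyline>`. Its stroke #ff0000 means cut at S765, F1189. After flipping Y the toolpath is (97.023,177.023) → (151.805,214.917) → (101.971,238.343).

Shape 6 is a quadratic bezier drawn with `<path>`. Its stroke #ff0000 means cut at S765, F1189. After flipping Y the toolpath is (205.765,32.256) → (201.922,66.269) → (198.546,94.775) → (195.638,117.771) → (193.197,135.260) → (191.224,147.240).

; Generated by LaserGRBL
G21
G90
G00 X173.149 Y17.231
M3 S315
G01 X159.721 Y6.633 F3790
G01 X150.321 Y1.461 F3790
G01 X144.950 Y1.716 F3790
G01 X143.607 Y7.397 F3790
G01 X146.292 Y18.505 F3790
M5
G00 X84.525 Y107.132
M3 S765
G01 X86.027 Y126.161 F1189
G01 X92.293 Y143.234 F1189
G01 X103.324 Y158.349 F1189
G01 X119.120 Y171.507 F1189
G01 X139.680 Y182.708 F1189
M5
G00 X142.243 Y98.434
M3 S765
G01 X306.407 Y159.300 F1189
M5
G00 X218.586 Y107.886
M3 S765
G01 X213.093 Y124.793 F1189
G01 X198.711 Y135.242 F1189
G01 X180.933 Y135.242 F1189
G01 X166.551 Y124.793 F1189
G01 X161.058 Y107.886 F1189
G01 X166.551 Y90.979 F1189
G01 X180.933 Y80.530 F1189
G01 X198.711 Y80.530 F1189
G01 X213.093 Y90.979 F1189
G01 X218.586 Y107.886 F1189
M5
G00 X97.023 Y177.023
M3 S765
G01 X151.805 Y214.917 F1189
G01 X101.971 Y238.343 F1189
M5
G00 X205.765 Y32.256
M3 S765
G01 X201.922 Y66.269 F1189
G01 X198.546 Y94.775 F1189
G01 X195.638 Y117.771 F1189
G01 X193.197 Y135.260 F1189
G01 X191.224 Y147.240 F1189
M5
G00 X0.000 Y0.000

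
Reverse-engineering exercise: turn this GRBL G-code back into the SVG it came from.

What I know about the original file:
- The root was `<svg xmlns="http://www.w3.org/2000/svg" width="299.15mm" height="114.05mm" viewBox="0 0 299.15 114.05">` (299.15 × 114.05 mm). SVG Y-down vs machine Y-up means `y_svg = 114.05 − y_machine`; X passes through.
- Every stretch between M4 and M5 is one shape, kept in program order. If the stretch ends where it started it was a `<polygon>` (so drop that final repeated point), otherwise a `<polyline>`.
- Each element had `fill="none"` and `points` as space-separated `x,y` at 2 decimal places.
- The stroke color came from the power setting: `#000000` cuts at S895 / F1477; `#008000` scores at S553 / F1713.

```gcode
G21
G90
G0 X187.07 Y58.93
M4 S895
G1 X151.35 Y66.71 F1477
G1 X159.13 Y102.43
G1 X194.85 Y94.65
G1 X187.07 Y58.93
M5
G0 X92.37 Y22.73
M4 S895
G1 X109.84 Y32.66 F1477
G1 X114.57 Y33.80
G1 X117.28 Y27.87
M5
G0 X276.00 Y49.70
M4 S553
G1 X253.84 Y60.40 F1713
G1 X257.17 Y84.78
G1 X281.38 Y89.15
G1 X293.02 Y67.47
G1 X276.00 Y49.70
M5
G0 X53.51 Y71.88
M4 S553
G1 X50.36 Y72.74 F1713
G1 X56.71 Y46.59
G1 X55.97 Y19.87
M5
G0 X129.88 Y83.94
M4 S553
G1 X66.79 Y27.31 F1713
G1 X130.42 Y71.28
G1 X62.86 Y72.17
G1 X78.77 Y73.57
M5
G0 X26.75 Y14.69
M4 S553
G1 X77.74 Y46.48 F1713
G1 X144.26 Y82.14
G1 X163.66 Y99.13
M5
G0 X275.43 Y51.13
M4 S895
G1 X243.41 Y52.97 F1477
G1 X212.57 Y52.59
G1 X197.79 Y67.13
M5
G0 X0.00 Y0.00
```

Machine Y-up, SVG Y-down with viewBox height 114.05, so y_svg = 114.05 − y_machine; X carries over.

Run 1: S895 ⇒ cut layer `#000000`. The run returns to its start, so emit a `<polygon>` with points (Y-flipped): 187.07,55.12 151.35,47.34 159.13,11.62 194.85,19.40.

Run 2: the run's S895 means `#000000` (cut). The run is open, so emit a `<polyline>` with points (Y-flipped): 92.37,91.32 109.84,81.39 114.57,80.25 117.28,86.18.

Run 3: power S553 maps to stroke `#008000` (score). The run returns to its start, so emit a `<polygon>` with points (Y-flipped): 276.00,64.35 253.84,53.65 257.17,29.27 281.38,24.90 293.02,46.58.

Run 4: S553 ⇒ score layer `#008000`. The run is open, so emit a `<polyline>` with points (Y-flipped): 53.51,42.17 50.36,41.31 56.71,67.46 55.97,94.18.

Run 5: power S553 maps to stroke `#008000` (score). The run is open, so emit a `<polyline>` with points (Y-flipped): 129.88,30.11 66.79,86.74 130.42,42.77 62.86,41.88 78.77,40.48.

Run 6: S553 ⇒ score layer `#008000`. The run is open, so emit a `<polyline>` with points (Y-flipped): 26.75,99.36 77.74,67.57 144.26,31.91 163.66,14.92.

Run 7: power S895 maps to stroke `#000000` (cut). The run is open, so emit a `<polyline>` with points (Y-flipped): 275.43,62.92 243.41,61.08 212.57,61.46 197.79,46.92.

<svg xmlns="http://www.w3.org/2000/svg" width="299.15mm" height="114.05mm" viewBox="0 0 299.15 114.05">
  <polygon points="187.07,55.12 151.35,47.34 159.13,11.62 194.85,19.40" fill="none" stroke="#000000"/>
  <polyline points="92.37,91.32 109.84,81.39 114.57,80.25 117.28,86.18" fill="none" stroke="#000000"/>
  <polygon points="276.00,64.35 253.84,53.65 257.17,29.27 281.38,24.90 293.02,46.58" fill="none" stroke="#008000"/>
  <polyline points="53.51,42.17 50.36,41.31 56.71,67.46 55.97,94.18" fill="none" stroke="#008000"/>
  <polyline points="129.88,30.11 66.79,86.74 130.42,42.77 62.86,41.88 78.77,40.48" fill="none" stroke="#008000"/>
  <polyline points="26.75,99.36 77.74,67.57 144.26,31.91 163.66,14.92" fill="none" stroke="#008000"/>
  <polyline points="275.43,62.92 243.41,61.08 212.57,61.46 197.79,46.92" fill="none" stroke="#000000"/>
</svg>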